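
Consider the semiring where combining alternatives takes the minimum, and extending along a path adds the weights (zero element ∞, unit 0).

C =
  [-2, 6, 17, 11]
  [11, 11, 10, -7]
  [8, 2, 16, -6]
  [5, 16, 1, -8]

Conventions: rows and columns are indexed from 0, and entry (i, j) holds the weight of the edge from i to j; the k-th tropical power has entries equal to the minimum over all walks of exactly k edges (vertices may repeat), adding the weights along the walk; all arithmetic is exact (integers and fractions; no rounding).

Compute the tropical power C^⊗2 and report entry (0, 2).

C^⊗2:
  [-4, 4, 12, -1]
  [-2, 9, -6, -15]
  [-1, 10, -5, -14]
  [-3, 3, -7, -16]
Key observation: the optimum is the walk 0->3->2, with weight 11 + 1 = 12.
Optimal value attained by: walk 0->3->2.
Answer: (C^⊗2)[0][2] = 12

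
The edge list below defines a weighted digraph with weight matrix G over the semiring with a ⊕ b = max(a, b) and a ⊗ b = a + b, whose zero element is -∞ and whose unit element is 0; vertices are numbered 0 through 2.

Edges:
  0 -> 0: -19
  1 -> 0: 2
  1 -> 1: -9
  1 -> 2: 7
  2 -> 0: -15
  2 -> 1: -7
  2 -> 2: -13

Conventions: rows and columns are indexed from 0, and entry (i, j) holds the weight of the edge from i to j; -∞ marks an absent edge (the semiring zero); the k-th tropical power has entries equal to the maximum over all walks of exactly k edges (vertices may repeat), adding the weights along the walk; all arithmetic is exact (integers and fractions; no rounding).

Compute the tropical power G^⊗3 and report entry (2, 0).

G^⊗2:
  [-38, -∞, -∞]
  [-7, 0, -2]
  [-5, -16, 0]
G^⊗3:
  [-57, -∞, -∞]
  [2, -9, 7]
  [-14, -7, -9]
Key observation: the optimum is the walk 2->1->1->0, with weight (-7) + (-9) + 2 = -14.
Optimal value attained by: walk 2->1->1->0.
Answer: (G^⊗3)[2][0] = -14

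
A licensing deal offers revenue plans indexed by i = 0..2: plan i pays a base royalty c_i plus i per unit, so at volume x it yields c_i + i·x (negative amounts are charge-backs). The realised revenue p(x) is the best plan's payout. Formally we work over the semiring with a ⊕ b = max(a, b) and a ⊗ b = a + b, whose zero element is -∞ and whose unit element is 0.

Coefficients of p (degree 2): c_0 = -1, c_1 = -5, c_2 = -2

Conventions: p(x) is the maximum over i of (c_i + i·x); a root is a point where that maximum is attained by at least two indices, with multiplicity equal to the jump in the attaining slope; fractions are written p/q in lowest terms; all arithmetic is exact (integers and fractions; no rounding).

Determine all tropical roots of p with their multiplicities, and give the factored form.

hull edge (i=0, c=-1) to (i=2, c=-2): slope -1/2, span 2
Factored form: p(x) = -2 ⊗ (x ⊕ 1/2) ⊗ (x ⊕ 1/2)
Answer: roots = 1/2 (mult 2)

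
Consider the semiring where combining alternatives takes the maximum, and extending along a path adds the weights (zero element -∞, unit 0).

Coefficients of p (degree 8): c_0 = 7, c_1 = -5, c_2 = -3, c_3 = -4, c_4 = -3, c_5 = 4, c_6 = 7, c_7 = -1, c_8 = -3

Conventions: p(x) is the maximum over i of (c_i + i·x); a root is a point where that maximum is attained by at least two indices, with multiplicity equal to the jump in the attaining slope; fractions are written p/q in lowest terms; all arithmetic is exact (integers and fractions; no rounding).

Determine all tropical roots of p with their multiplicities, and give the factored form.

hull edge (i=0, c=7) to (i=6, c=7): slope 0, span 6
hull edge (i=6, c=7) to (i=8, c=-3): slope -5, span 2
Factored form: p(x) = -3 ⊗ (x ⊕ 0) ⊗ (x ⊕ 0) ⊗ (x ⊕ 0) ⊗ (x ⊕ 0) ⊗ (x ⊕ 0) ⊗ (x ⊕ 0) ⊗ (x ⊕ 5) ⊗ (x ⊕ 5)
Answer: roots = 0 (mult 6), 5 (mult 2)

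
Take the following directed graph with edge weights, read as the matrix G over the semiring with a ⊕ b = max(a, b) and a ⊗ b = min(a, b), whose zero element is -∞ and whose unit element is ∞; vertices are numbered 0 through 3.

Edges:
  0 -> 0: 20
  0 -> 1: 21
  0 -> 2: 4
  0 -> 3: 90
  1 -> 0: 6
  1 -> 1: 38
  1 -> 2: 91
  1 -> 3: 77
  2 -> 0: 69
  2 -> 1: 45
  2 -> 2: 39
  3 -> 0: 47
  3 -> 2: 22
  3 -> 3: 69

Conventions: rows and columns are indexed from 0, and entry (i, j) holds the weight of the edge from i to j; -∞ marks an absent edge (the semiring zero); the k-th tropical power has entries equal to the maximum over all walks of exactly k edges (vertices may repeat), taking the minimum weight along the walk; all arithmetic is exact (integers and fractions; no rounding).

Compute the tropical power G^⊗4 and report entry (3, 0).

G^⊗2:
  [47, 21, 22, 69]
  [69, 45, 39, 69]
  [39, 39, 45, 69]
  [47, 22, 22, 69]
G^⊗3:
  [47, 22, 22, 69]
  [47, 39, 45, 69]
  [47, 45, 39, 69]
  [47, 22, 22, 69]
G^⊗4:
  [47, 22, 22, 69]
  [47, 45, 39, 69]
  [47, 39, 45, 69]
  [47, 22, 22, 69]
Key observation: the optimum is the walk 3->0->3->3->0, with weight 47 min 90 min 69 min 47 = 47.
Optimal value attained by: walk 3->0->3->3->0.
Answer: (G^⊗4)[3][0] = 47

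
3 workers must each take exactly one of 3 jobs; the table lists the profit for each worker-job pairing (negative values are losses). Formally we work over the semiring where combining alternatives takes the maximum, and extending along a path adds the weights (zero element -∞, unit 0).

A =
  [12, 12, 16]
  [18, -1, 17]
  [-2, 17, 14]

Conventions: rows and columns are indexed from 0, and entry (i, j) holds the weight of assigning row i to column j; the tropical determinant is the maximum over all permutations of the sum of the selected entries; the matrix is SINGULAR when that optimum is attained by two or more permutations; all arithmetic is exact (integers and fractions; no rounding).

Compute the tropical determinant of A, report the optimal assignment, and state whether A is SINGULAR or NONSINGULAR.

σ = (0, 1, 2): 12 + (-1) + 14 = 25
σ = (0, 2, 1): 12 + 17 + 17 = 46
σ = (1, 0, 2): 12 + 18 + 14 = 44
σ = (1, 2, 0): 12 + 17 + (-2) = 27
σ = (2, 0, 1): 16 + 18 + 17 = 51
σ = (2, 1, 0): 16 + (-1) + (-2) = 13
Optimal value attained by: σ = (2, 0, 1).
Answer: det⊕(A) = 51; verdict: NONSINGULAR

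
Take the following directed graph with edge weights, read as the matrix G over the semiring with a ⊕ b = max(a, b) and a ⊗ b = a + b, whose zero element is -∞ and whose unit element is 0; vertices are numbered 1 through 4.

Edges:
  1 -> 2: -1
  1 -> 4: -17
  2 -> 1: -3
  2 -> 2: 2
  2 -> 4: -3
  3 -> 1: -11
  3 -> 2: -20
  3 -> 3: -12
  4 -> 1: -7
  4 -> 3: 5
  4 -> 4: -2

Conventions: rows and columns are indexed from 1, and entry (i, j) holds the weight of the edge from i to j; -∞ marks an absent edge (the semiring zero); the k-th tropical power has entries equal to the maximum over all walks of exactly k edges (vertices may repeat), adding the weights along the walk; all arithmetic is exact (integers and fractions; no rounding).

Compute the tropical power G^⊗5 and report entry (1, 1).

G^⊗2:
  [-4, 1, -12, -4]
  [-1, 4, 2, -1]
  [-23, -12, -24, -23]
  [-6, -8, 3, -4]
G^⊗3:
  [-2, 3, 1, -2]
  [1, 6, 4, 1]
  [-15, -10, -18, -15]
  [-8, -6, 1, -6]
G^⊗4:
  [0, 5, 3, 0]
  [3, 8, 6, 3]
  [-13, -8, -10, -13]
  [-9, -4, -1, -8]
G^⊗5:
  [2, 7, 5, 2]
  [5, 10, 8, 5]
  [-11, -6, -8, -11]
  [-7, -2, -3, -7]
Key observation: the optimum is the walk 1->2->2->2->2->1, with weight (-1) + 2 + 2 + 2 + (-3) = 2.
Optimal value attained by: walk 1->2->2->2->2->1.
Answer: (G^⊗5)[1][1] = 2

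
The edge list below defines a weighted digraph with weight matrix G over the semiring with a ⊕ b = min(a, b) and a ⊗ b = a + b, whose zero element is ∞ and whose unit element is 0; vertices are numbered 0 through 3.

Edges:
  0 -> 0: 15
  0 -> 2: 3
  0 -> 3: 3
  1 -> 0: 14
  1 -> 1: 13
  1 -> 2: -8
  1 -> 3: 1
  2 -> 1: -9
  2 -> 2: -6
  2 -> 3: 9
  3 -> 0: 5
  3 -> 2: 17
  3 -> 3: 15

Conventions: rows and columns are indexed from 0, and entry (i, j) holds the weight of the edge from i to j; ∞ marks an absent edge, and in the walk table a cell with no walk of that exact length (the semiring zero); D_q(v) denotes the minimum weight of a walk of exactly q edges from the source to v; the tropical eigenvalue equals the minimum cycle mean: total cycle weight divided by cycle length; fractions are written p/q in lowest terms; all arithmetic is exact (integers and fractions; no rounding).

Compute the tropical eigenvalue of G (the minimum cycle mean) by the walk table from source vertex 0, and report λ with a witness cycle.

q=0: [0, ∞, ∞, ∞]
q=1: [15, ∞, 3, 3]
q=2: [8, -6, -3, 12]
q=3: [8, -12, -14, -5]
q=4: [0, -23, -20, -11]
Optimal cycle mean attained by: cycle 1->2->1, total (-8) + (-9), length 2.
Answer: λ = -17/2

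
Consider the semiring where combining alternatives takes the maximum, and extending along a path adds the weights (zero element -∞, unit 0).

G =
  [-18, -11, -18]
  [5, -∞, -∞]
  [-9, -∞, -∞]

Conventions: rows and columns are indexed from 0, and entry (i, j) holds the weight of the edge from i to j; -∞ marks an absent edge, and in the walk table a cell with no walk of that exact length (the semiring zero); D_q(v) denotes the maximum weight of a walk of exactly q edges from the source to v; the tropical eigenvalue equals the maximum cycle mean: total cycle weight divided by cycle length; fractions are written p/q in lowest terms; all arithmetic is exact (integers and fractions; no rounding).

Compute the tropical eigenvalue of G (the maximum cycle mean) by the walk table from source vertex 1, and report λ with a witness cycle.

q=0: [-∞, 0, -∞]
q=1: [5, -∞, -∞]
q=2: [-13, -6, -13]
q=3: [-1, -24, -31]
Optimal cycle mean attained by: cycle 0->1->0, total (-11) + 5, length 2.
Answer: λ = -3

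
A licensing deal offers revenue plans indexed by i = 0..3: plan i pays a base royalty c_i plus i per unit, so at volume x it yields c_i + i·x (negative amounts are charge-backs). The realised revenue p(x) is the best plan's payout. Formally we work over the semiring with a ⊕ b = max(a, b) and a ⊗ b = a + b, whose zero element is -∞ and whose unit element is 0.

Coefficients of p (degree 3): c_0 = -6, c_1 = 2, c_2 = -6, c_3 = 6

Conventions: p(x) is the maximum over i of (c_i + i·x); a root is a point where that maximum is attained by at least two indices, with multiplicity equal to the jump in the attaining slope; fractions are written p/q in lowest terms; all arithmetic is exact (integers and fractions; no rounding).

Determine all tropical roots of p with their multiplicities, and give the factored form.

hull edge (i=0, c=-6) to (i=1, c=2): slope 8, span 1
hull edge (i=1, c=2) to (i=3, c=6): slope 2, span 2
Factored form: p(x) = 6 ⊗ (x ⊕ (-8)) ⊗ (x ⊕ (-2)) ⊗ (x ⊕ (-2))
Answer: roots = -8 (mult 1), -2 (mult 2)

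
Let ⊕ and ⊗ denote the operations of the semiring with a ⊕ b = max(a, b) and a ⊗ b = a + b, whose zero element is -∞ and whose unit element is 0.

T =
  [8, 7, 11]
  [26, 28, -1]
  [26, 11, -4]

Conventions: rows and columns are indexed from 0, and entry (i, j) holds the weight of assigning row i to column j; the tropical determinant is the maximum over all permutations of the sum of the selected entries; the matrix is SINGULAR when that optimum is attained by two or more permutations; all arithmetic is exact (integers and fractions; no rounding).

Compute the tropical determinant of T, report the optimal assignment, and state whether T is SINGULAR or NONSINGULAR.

σ = (0, 1, 2): 8 + 28 + (-4) = 32
σ = (0, 2, 1): 8 + (-1) + 11 = 18
σ = (1, 0, 2): 7 + 26 + (-4) = 29
σ = (1, 2, 0): 7 + (-1) + 26 = 32
σ = (2, 0, 1): 11 + 26 + 11 = 48
σ = (2, 1, 0): 11 + 28 + 26 = 65
Optimal value attained by: σ = (2, 1, 0).
Answer: det⊕(T) = 65; verdict: NONSINGULAR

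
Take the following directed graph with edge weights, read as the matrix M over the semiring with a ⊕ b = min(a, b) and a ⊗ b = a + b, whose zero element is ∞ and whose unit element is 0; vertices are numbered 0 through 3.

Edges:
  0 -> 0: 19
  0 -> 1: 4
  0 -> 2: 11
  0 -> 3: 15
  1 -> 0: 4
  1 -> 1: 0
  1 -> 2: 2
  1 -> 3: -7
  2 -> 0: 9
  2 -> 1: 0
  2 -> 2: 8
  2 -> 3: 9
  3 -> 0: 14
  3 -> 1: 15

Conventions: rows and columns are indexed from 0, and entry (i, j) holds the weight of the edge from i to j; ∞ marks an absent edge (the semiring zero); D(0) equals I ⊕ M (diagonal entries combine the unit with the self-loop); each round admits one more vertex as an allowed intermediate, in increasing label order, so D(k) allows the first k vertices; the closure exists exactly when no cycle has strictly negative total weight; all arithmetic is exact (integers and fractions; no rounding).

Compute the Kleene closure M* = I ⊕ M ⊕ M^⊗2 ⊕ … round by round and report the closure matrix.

D(0):
  [0, 4, 11, 15]
  [4, 0, 2, -7]
  [9, 0, 0, 9]
  [14, 15, ∞, 0]
D(1):
  [0, 4, 11, 15]
  [4, 0, 2, -7]
  [9, 0, 0, 9]
  [14, 15, 25, 0]
D(2):
  [0, 4, 6, -3]
  [4, 0, 2, -7]
  [4, 0, 0, -7]
  [14, 15, 17, 0]
D(3):
  [0, 4, 6, -3]
  [4, 0, 2, -7]
  [4, 0, 0, -7]
  [14, 15, 17, 0]
D(4):
  [0, 4, 6, -3]
  [4, 0, 2, -7]
  [4, 0, 0, -7]
  [14, 15, 17, 0]
Answer: M* = [[0, 4, 6, -3], [4, 0, 2, -7], [4, 0, 0, -7], [14, 15, 17, 0]]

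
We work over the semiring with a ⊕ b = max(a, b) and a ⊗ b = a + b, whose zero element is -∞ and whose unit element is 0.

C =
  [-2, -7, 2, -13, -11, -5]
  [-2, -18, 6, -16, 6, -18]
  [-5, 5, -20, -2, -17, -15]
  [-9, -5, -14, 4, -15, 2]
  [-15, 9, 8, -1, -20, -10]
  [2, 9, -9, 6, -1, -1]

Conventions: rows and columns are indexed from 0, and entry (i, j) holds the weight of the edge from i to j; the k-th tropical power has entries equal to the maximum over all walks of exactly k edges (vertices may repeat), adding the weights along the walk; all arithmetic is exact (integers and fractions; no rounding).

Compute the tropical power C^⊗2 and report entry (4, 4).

C^⊗2:
  [-3, 7, 0, 1, -1, -6]
  [1, 15, 14, 5, -11, -4]
  [3, -6, 11, 2, 11, 0]
  [4, 11, 1, 8, 1, 6]
  [7, 13, 15, 6, 15, 1]
  [7, 8, 15, 10, 15, 8]
Key observation: the optimum is the walk 4->1->4, with weight 9 + 6 = 15.
Optimal value attained by: walk 4->1->4.
Answer: (C^⊗2)[4][4] = 15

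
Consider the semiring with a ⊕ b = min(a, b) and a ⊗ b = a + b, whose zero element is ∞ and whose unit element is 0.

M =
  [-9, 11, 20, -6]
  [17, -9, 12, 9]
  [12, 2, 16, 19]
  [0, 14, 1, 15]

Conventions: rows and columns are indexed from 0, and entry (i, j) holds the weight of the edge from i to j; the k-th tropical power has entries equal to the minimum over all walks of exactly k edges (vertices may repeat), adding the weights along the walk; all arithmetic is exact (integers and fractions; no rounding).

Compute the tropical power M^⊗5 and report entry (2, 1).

M^⊗2:
  [-18, 2, -5, -15]
  [8, -18, 3, 0]
  [3, -7, 14, 6]
  [-9, 3, 16, -6]
M^⊗3:
  [-27, -7, -14, -24]
  [-1, -27, -6, -9]
  [-6, -16, 5, -3]
  [-18, -6, -5, -15]
M^⊗4:
  [-36, -16, -23, -33]
  [-10, -36, -15, -18]
  [-15, -25, -4, -12]
  [-27, -15, -14, -24]
M^⊗5:
  [-45, -25, -32, -42]
  [-19, -45, -24, -27]
  [-24, -34, -13, -21]
  [-36, -24, -23, -33]
Key observation: the optimum is the walk 2->1->1->1->1->1, with weight 2 + (-9) + (-9) + (-9) + (-9) = -34.
Optimal value attained by: walk 2->1->1->1->1->1.
Answer: (M^⊗5)[2][1] = -34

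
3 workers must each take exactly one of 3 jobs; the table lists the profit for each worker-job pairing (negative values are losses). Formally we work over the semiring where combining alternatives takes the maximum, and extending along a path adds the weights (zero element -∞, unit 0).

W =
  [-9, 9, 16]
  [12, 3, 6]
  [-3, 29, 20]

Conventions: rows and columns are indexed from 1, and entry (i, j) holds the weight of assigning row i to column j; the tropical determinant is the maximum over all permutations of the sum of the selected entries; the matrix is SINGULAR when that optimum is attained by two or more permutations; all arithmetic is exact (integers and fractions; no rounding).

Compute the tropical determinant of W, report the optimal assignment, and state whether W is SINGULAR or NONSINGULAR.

σ = (1, 2, 3): (-9) + 3 + 20 = 14
σ = (1, 3, 2): (-9) + 6 + 29 = 26
σ = (2, 1, 3): 9 + 12 + 20 = 41
σ = (2, 3, 1): 9 + 6 + (-3) = 12
σ = (3, 1, 2): 16 + 12 + 29 = 57
σ = (3, 2, 1): 16 + 3 + (-3) = 16
Optimal value attained by: σ = (3, 1, 2).
Answer: det⊕(W) = 57; verdict: NONSINGULAR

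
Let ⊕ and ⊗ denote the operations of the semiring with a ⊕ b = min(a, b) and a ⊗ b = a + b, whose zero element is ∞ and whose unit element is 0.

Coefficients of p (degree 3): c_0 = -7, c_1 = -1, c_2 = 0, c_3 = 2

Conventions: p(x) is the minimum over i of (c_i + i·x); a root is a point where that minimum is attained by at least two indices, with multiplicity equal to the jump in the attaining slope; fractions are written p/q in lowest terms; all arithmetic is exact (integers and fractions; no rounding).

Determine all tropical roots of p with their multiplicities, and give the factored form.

hull edge (i=0, c=-7) to (i=3, c=2): slope 3, span 3
Factored form: p(x) = 2 ⊗ (x ⊕ (-3)) ⊗ (x ⊕ (-3)) ⊗ (x ⊕ (-3))
Answer: roots = -3 (mult 3)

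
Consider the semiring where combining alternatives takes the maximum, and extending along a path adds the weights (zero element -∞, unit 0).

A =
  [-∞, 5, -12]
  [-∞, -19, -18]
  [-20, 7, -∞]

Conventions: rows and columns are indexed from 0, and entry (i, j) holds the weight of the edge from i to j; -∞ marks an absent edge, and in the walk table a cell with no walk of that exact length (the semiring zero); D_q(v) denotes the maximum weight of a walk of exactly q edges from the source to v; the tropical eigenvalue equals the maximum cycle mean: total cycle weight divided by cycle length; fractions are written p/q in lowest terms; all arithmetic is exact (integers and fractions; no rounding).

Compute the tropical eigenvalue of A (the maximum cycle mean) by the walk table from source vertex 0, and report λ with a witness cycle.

q=0: [0, -∞, -∞]
q=1: [-∞, 5, -12]
q=2: [-32, -5, -13]
q=3: [-33, -6, -23]
Optimal cycle mean attained by: cycle 1->2->1, total (-18) + 7, length 2.
Answer: λ = -11/2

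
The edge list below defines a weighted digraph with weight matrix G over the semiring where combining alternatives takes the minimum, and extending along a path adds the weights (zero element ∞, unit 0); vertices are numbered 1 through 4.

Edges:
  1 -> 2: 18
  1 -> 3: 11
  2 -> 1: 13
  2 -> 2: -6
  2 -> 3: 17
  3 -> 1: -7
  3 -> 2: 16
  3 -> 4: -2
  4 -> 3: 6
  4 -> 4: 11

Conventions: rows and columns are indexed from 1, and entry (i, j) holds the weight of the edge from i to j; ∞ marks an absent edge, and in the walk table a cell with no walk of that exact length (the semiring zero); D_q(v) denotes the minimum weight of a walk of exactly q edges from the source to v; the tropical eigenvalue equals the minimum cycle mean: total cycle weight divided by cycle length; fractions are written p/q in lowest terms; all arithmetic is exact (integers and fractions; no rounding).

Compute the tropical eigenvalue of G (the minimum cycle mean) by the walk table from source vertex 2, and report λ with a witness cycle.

q=0: [∞, 0, ∞, ∞]
q=1: [13, -6, 17, ∞]
q=2: [7, -12, 11, 15]
q=3: [1, -18, 5, 9]
q=4: [-5, -24, -1, 3]
Optimal cycle mean attained by: cycle 2->2, total (-6), length 1.
Answer: λ = -6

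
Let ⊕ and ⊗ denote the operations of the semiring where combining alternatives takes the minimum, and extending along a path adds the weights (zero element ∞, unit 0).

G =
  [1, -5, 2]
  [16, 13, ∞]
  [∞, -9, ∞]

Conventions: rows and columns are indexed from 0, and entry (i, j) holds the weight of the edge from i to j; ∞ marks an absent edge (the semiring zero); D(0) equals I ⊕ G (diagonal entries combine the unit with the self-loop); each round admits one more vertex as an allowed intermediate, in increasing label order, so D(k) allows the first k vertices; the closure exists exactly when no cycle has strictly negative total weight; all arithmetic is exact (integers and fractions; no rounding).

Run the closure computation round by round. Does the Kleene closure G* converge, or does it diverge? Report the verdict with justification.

D(0):
  [0, -5, 2]
  [16, 0, ∞]
  [∞, -9, 0]
D(1):
  [0, -5, 2]
  [16, 0, 18]
  [∞, -9, 0]
D(2):
  [0, -5, 2]
  [16, 0, 18]
  [7, -9, 0]
D(3):
  [0, -7, 2]
  [16, 0, 18]
  [7, -9, 0]
Key observation: every diagonal entry stays at the unit through all rounds, so no improving cycle exists.
Answer: CONVERGES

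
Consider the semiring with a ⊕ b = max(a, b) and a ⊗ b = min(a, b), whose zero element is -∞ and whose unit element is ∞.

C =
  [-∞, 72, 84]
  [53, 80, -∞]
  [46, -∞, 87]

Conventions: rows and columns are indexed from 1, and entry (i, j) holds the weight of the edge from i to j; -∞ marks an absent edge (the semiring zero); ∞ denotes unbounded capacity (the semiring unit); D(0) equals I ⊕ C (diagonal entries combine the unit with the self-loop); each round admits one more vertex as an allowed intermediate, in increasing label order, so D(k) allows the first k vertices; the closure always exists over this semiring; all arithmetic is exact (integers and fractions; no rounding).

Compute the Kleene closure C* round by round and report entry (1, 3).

D(0):
  [∞, 72, 84]
  [53, ∞, -∞]
  [46, -∞, ∞]
D(1):
  [∞, 72, 84]
  [53, ∞, 53]
  [46, 46, ∞]
D(2):
  [∞, 72, 84]
  [53, ∞, 53]
  [46, 46, ∞]
D(3):
  [∞, 72, 84]
  [53, ∞, 53]
  [46, 46, ∞]
Answer: C*[1][3] = 84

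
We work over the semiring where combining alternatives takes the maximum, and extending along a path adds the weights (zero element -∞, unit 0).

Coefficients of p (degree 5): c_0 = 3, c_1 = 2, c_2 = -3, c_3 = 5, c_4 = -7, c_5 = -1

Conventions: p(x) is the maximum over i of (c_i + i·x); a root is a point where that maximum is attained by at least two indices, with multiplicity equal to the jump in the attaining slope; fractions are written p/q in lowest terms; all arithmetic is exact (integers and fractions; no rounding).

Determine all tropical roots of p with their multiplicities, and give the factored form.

hull edge (i=0, c=3) to (i=3, c=5): slope 2/3, span 3
hull edge (i=3, c=5) to (i=5, c=-1): slope -3, span 2
Factored form: p(x) = -1 ⊗ (x ⊕ (-2/3)) ⊗ (x ⊕ (-2/3)) ⊗ (x ⊕ (-2/3)) ⊗ (x ⊕ 3) ⊗ (x ⊕ 3)
Answer: roots = -2/3 (mult 3), 3 (mult 2)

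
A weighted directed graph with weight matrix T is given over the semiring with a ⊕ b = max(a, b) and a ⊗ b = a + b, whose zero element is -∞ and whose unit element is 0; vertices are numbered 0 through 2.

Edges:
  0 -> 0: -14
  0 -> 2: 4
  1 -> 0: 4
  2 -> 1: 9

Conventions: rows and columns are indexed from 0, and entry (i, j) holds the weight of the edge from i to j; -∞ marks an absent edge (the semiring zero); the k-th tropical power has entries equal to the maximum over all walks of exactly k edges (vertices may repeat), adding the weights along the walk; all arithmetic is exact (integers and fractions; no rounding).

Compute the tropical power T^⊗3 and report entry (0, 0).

T^⊗2:
  [-28, 13, -10]
  [-10, -∞, 8]
  [13, -∞, -∞]
T^⊗3:
  [17, -1, -24]
  [-24, 17, -6]
  [-1, -∞, 17]
Key observation: the optimum is the walk 0->2->1->0, with weight 4 + 9 + 4 = 17.
Optimal value attained by: walk 0->2->1->0.
Answer: (T^⊗3)[0][0] = 17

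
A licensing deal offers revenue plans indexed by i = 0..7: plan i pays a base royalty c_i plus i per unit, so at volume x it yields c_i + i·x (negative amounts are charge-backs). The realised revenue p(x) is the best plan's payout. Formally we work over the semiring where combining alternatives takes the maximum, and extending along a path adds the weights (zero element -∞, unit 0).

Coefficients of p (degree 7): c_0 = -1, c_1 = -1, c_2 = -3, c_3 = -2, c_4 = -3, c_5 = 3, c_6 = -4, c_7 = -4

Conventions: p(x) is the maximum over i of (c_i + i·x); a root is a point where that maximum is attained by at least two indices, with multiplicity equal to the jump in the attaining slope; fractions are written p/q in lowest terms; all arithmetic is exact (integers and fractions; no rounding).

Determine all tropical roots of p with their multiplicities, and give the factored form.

hull edge (i=0, c=-1) to (i=5, c=3): slope 4/5, span 5
hull edge (i=5, c=3) to (i=7, c=-4): slope -7/2, span 2
Factored form: p(x) = -4 ⊗ (x ⊕ (-4/5)) ⊗ (x ⊕ (-4/5)) ⊗ (x ⊕ (-4/5)) ⊗ (x ⊕ (-4/5)) ⊗ (x ⊕ (-4/5)) ⊗ (x ⊕ 7/2) ⊗ (x ⊕ 7/2)
Answer: roots = -4/5 (mult 5), 7/2 (mult 2)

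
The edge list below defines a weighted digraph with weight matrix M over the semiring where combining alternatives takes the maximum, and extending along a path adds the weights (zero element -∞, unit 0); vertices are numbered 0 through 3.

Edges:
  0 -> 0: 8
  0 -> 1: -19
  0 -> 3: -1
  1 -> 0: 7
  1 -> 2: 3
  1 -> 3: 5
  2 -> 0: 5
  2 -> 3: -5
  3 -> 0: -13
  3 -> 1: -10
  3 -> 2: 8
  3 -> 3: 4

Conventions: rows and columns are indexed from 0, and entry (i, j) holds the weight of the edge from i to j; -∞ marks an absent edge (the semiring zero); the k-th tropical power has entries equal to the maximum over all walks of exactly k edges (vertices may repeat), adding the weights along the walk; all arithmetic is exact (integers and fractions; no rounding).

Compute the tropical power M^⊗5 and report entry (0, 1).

M^⊗2:
  [16, -11, 7, 7]
  [15, -5, 13, 9]
  [13, -14, 3, 4]
  [13, -6, 12, 8]
M^⊗3:
  [24, -3, 15, 15]
  [23, -1, 17, 14]
  [21, -6, 12, 12]
  [21, -2, 16, 12]
M^⊗4:
  [32, 5, 23, 23]
  [31, 4, 22, 22]
  [29, 2, 20, 20]
  [29, 2, 20, 20]
M^⊗5:
  [40, 13, 31, 31]
  [39, 12, 30, 30]
  [37, 10, 28, 28]
  [37, 10, 28, 28]
Key observation: the optimum is the walk 0->0->0->0->0->1, with weight 8 + 8 + 8 + 8 + (-19) = 13.
Optimal value attained by: walk 0->0->0->0->0->1.
Answer: (M^⊗5)[0][1] = 13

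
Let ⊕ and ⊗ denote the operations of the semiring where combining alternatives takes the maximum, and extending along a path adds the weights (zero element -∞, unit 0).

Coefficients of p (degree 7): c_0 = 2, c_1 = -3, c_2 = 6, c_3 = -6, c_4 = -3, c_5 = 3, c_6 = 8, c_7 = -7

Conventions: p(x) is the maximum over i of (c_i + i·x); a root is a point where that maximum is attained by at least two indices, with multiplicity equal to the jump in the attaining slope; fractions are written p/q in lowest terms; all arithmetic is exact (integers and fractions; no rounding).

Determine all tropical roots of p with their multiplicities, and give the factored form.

hull edge (i=0, c=2) to (i=2, c=6): slope 2, span 2
hull edge (i=2, c=6) to (i=6, c=8): slope 1/2, span 4
hull edge (i=6, c=8) to (i=7, c=-7): slope -15, span 1
Factored form: p(x) = -7 ⊗ (x ⊕ (-2)) ⊗ (x ⊕ (-2)) ⊗ (x ⊕ (-1/2)) ⊗ (x ⊕ (-1/2)) ⊗ (x ⊕ (-1/2)) ⊗ (x ⊕ (-1/2)) ⊗ (x ⊕ 15)
Answer: roots = -2 (mult 2), -1/2 (mult 4), 15 (mult 1)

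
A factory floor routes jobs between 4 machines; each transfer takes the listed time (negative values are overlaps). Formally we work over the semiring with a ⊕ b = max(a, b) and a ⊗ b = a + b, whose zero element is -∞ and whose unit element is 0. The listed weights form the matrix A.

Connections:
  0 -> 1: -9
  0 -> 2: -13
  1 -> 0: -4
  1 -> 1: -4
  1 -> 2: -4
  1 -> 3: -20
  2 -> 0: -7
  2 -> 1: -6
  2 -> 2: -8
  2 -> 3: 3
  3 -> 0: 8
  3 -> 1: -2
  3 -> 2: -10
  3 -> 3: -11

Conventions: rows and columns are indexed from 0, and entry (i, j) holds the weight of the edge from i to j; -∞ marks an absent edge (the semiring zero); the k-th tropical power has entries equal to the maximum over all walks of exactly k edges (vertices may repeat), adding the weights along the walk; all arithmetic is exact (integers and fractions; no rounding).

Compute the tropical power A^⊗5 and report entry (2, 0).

A^⊗2:
  [-13, -13, -13, -10]
  [-8, -8, -8, -1]
  [11, 1, -7, -5]
  [-3, -1, -5, -7]
A^⊗3:
  [-2, -12, -17, -10]
  [7, -3, -11, -5]
  [3, 2, -2, -4]
  [1, -5, -5, -2]
A^⊗4:
  [-2, -11, -15, -14]
  [3, -2, -6, -8]
  [4, -2, -2, 1]
  [6, -4, -9, -2]
A^⊗5:
  [-6, -11, -15, -12]
  [0, -6, -6, -3]
  [9, -1, -6, 1]
  [6, -3, -7, -6]
Key observation: the optimum is the walk 2->3->0->2->3->0, with weight 3 + 8 + (-13) + 3 + 8 = 9.
Optimal value attained by: walk 2->3->0->2->3->0.
Answer: (A^⊗5)[2][0] = 9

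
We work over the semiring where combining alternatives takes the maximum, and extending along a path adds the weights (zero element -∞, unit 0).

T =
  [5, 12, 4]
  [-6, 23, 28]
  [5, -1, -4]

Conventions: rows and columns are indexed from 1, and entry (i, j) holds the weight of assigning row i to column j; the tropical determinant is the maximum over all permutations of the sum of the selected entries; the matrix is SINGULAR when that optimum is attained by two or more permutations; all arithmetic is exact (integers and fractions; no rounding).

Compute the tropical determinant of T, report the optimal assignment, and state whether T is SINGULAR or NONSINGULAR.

σ = (1, 2, 3): 5 + 23 + (-4) = 24
σ = (1, 3, 2): 5 + 28 + (-1) = 32
σ = (2, 1, 3): 12 + (-6) + (-4) = 2
σ = (2, 3, 1): 12 + 28 + 5 = 45
σ = (3, 1, 2): 4 + (-6) + (-1) = -3
σ = (3, 2, 1): 4 + 23 + 5 = 32
Optimal value attained by: σ = (2, 3, 1).
Answer: det⊕(T) = 45; verdict: NONSINGULAR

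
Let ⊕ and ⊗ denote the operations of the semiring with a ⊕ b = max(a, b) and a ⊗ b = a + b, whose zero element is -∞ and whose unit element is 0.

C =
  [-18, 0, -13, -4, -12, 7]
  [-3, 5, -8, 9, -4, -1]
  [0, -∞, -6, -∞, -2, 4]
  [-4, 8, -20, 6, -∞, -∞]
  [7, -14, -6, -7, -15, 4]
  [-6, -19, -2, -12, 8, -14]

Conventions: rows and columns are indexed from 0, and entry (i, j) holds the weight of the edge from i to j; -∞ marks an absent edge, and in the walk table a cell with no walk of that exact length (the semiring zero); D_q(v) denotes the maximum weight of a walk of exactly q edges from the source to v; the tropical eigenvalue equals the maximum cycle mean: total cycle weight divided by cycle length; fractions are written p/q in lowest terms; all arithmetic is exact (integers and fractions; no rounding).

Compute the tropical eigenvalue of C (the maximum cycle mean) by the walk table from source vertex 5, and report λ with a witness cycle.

q=0: [-∞, -∞, -∞, -∞, -∞, 0]
q=1: [-6, -19, -2, -12, 8, -14]
q=2: [15, -4, 2, 1, -4, 12]
q=3: [6, 15, 10, 11, 20, 22]
q=4: [27, 20, 20, 24, 30, 24]
q=5: [37, 32, 24, 30, 32, 34]
q=6: [39, 38, 32, 41, 42, 44]
Optimal cycle mean attained by: cycle 1->3->1, total 9 + 8, length 2.
Answer: λ = 17/2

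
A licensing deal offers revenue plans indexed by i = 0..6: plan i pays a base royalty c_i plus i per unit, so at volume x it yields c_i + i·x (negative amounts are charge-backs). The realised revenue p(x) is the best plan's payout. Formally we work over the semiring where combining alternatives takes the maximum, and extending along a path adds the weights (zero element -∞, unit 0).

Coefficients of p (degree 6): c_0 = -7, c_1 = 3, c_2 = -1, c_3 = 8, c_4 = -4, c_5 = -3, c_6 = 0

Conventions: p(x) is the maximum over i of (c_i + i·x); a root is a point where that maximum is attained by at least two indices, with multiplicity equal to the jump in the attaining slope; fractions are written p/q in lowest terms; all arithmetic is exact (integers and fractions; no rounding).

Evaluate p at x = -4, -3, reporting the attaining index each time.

p(-4) = max(-7+0·(-4)=-7, 3+1·(-4)=-1, -1+2·(-4)=-9, 8+3·(-4)=-4, -4+4·(-4)=-20, -3+5·(-4)=-23, 0+6·(-4)=-24) = -1 (attained by i=1)
p(-3) = max(-7+0·(-3)=-7, 3+1·(-3)=0, -1+2·(-3)=-7, 8+3·(-3)=-1, -4+4·(-3)=-16, -3+5·(-3)=-18, 0+6·(-3)=-18) = 0 (attained by i=1)
Answer: p(-4) = -1; p(-3) = 0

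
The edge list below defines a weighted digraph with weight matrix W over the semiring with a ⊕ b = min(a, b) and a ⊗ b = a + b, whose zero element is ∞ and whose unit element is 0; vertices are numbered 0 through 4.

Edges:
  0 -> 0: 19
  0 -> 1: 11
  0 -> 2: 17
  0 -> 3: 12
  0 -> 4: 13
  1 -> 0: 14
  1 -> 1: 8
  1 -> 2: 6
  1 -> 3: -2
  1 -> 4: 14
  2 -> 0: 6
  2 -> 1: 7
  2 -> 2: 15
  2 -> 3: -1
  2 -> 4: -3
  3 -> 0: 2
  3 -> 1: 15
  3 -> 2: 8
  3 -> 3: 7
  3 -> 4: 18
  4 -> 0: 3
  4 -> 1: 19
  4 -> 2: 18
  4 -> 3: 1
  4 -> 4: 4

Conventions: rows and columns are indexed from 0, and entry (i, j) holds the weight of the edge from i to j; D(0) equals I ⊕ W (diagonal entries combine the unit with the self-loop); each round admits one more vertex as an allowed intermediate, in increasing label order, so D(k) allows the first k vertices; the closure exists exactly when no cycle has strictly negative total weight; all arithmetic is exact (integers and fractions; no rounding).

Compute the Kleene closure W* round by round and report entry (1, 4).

D(0):
  [0, 11, 17, 12, 13]
  [14, 0, 6, -2, 14]
  [6, 7, 0, -1, -3]
  [2, 15, 8, 0, 18]
  [3, 19, 18, 1, 0]
D(1):
  [0, 11, 17, 12, 13]
  [14, 0, 6, -2, 14]
  [6, 7, 0, -1, -3]
  [2, 13, 8, 0, 15]
  [3, 14, 18, 1, 0]
D(2):
  [0, 11, 17, 9, 13]
  [14, 0, 6, -2, 14]
  [6, 7, 0, -1, -3]
  [2, 13, 8, 0, 15]
  [3, 14, 18, 1, 0]
D(3):
  [0, 11, 17, 9, 13]
  [12, 0, 6, -2, 3]
  [6, 7, 0, -1, -3]
  [2, 13, 8, 0, 5]
  [3, 14, 18, 1, 0]
D(4):
  [0, 11, 17, 9, 13]
  [0, 0, 6, -2, 3]
  [1, 7, 0, -1, -3]
  [2, 13, 8, 0, 5]
  [3, 14, 9, 1, 0]
D(5):
  [0, 11, 17, 9, 13]
  [0, 0, 6, -2, 3]
  [0, 7, 0, -2, -3]
  [2, 13, 8, 0, 5]
  [3, 14, 9, 1, 0]
Answer: W*[1][4] = 3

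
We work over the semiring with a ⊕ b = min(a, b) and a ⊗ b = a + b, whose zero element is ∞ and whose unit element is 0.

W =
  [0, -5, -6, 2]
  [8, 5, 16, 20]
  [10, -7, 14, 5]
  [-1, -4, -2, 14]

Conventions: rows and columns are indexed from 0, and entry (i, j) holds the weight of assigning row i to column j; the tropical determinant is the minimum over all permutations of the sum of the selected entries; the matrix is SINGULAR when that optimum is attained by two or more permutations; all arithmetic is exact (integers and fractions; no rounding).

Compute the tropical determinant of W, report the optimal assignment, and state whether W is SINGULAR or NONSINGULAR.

σ = (0, 1, 2, 3): 0 + 5 + 14 + 14 = 33
σ = (0, 1, 3, 2): 0 + 5 + 5 + (-2) = 8
σ = (0, 2, 1, 3): 0 + 16 + (-7) + 14 = 23
σ = (0, 2, 3, 1): 0 + 16 + 5 + (-4) = 17
σ = (0, 3, 1, 2): 0 + 20 + (-7) + (-2) = 11
σ = (0, 3, 2, 1): 0 + 20 + 14 + (-4) = 30
σ = (1, 0, 2, 3): (-5) + 8 + 14 + 14 = 31
σ = (1, 0, 3, 2): (-5) + 8 + 5 + (-2) = 6
σ = (1, 2, 0, 3): (-5) + 16 + 10 + 14 = 35
σ = (1, 2, 3, 0): (-5) + 16 + 5 + (-1) = 15
σ = (1, 3, 0, 2): (-5) + 20 + 10 + (-2) = 23
σ = (1, 3, 2, 0): (-5) + 20 + 14 + (-1) = 28
σ = (2, 0, 1, 3): (-6) + 8 + (-7) + 14 = 9
σ = (2, 0, 3, 1): (-6) + 8 + 5 + (-4) = 3
σ = (2, 1, 0, 3): (-6) + 5 + 10 + 14 = 23
σ = (2, 1, 3, 0): (-6) + 5 + 5 + (-1) = 3
σ = (2, 3, 0, 1): (-6) + 20 + 10 + (-4) = 20
σ = (2, 3, 1, 0): (-6) + 20 + (-7) + (-1) = 6
σ = (3, 0, 1, 2): 2 + 8 + (-7) + (-2) = 1
σ = (3, 0, 2, 1): 2 + 8 + 14 + (-4) = 20
σ = (3, 1, 0, 2): 2 + 5 + 10 + (-2) = 15
σ = (3, 1, 2, 0): 2 + 5 + 14 + (-1) = 20
σ = (3, 2, 0, 1): 2 + 16 + 10 + (-4) = 24
σ = (3, 2, 1, 0): 2 + 16 + (-7) + (-1) = 10
Optimal value attained by: σ = (3, 0, 1, 2).
Answer: det⊕(W) = 1; verdict: NONSINGULAR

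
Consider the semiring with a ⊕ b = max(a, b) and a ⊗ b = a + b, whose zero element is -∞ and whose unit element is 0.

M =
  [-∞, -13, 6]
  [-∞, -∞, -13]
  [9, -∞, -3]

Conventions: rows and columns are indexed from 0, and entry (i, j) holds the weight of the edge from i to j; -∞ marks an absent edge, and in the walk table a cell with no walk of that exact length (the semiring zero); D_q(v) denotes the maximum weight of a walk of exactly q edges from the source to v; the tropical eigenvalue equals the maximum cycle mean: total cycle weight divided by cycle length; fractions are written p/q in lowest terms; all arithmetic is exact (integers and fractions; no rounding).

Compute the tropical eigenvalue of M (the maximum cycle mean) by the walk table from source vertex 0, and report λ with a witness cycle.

q=0: [0, -∞, -∞]
q=1: [-∞, -13, 6]
q=2: [15, -∞, 3]
q=3: [12, 2, 21]
Optimal cycle mean attained by: cycle 0->2->0, total 6 + 9, length 2.
Answer: λ = 15/2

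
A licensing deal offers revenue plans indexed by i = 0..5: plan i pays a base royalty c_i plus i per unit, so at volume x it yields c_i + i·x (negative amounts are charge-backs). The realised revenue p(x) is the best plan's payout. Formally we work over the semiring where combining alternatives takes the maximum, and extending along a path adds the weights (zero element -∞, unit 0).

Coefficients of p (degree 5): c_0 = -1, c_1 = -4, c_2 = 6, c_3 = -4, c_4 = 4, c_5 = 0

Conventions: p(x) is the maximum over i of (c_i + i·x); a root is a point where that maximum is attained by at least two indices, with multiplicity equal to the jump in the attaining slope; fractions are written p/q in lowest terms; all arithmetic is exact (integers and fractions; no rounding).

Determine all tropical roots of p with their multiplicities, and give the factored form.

hull edge (i=0, c=-1) to (i=2, c=6): slope 7/2, span 2
hull edge (i=2, c=6) to (i=4, c=4): slope -1, span 2
hull edge (i=4, c=4) to (i=5, c=0): slope -4, span 1
Factored form: p(x) = 0 ⊗ (x ⊕ (-7/2)) ⊗ (x ⊕ (-7/2)) ⊗ (x ⊕ 1) ⊗ (x ⊕ 1) ⊗ (x ⊕ 4)
Answer: roots = -7/2 (mult 2), 1 (mult 2), 4 (mult 1)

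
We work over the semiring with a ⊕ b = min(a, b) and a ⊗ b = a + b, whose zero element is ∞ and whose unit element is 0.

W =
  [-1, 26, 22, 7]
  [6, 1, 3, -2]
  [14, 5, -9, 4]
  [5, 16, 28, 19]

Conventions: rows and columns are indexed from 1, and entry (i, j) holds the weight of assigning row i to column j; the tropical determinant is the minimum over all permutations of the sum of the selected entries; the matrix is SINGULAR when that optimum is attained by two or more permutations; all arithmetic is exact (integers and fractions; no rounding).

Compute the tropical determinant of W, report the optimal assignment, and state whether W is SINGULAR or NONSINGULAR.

σ = (1, 2, 3, 4): (-1) + 1 + (-9) + 19 = 10
σ = (1, 2, 4, 3): (-1) + 1 + 4 + 28 = 32
σ = (1, 3, 2, 4): (-1) + 3 + 5 + 19 = 26
σ = (1, 3, 4, 2): (-1) + 3 + 4 + 16 = 22
σ = (1, 4, 2, 3): (-1) + (-2) + 5 + 28 = 30
σ = (1, 4, 3, 2): (-1) + (-2) + (-9) + 16 = 4
σ = (2, 1, 3, 4): 26 + 6 + (-9) + 19 = 42
σ = (2, 1, 4, 3): 26 + 6 + 4 + 28 = 64
σ = (2, 3, 1, 4): 26 + 3 + 14 + 19 = 62
σ = (2, 3, 4, 1): 26 + 3 + 4 + 5 = 38
σ = (2, 4, 1, 3): 26 + (-2) + 14 + 28 = 66
σ = (2, 4, 3, 1): 26 + (-2) + (-9) + 5 = 20
σ = (3, 1, 2, 4): 22 + 6 + 5 + 19 = 52
σ = (3, 1, 4, 2): 22 + 6 + 4 + 16 = 48
σ = (3, 2, 1, 4): 22 + 1 + 14 + 19 = 56
σ = (3, 2, 4, 1): 22 + 1 + 4 + 5 = 32
σ = (3, 4, 1, 2): 22 + (-2) + 14 + 16 = 50
σ = (3, 4, 2, 1): 22 + (-2) + 5 + 5 = 30
σ = (4, 1, 2, 3): 7 + 6 + 5 + 28 = 46
σ = (4, 1, 3, 2): 7 + 6 + (-9) + 16 = 20
σ = (4, 2, 1, 3): 7 + 1 + 14 + 28 = 50
σ = (4, 2, 3, 1): 7 + 1 + (-9) + 5 = 4
σ = (4, 3, 1, 2): 7 + 3 + 14 + 16 = 40
σ = (4, 3, 2, 1): 7 + 3 + 5 + 5 = 20
Optimal value attained by: σ = (1, 4, 3, 2).
Answer: det⊕(W) = 4; verdict: SINGULAR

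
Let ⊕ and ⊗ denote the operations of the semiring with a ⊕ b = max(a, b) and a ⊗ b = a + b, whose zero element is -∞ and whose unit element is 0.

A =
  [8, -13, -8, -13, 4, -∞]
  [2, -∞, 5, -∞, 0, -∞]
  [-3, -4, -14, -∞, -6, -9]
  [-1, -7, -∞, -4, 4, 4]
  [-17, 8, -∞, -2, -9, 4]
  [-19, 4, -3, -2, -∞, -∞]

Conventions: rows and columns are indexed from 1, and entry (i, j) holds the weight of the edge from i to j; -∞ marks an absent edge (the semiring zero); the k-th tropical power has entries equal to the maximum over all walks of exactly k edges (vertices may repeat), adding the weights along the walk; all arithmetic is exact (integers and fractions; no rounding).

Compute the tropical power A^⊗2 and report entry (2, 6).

A^⊗2:
  [16, 12, 0, 2, 12, 8]
  [10, 8, -6, -2, 6, 4]
  [5, 2, 1, -8, 1, -2]
  [7, 12, 1, 2, 3, 8]
  [10, 8, 13, 2, 8, 2]
  [6, -7, 9, -6, 4, 2]
Key observation: the optimum is the walk 2->5->6, with weight 0 + 4 = 4.
Optimal value attained by: walk 2->5->6.
Answer: (A^⊗2)[2][6] = 4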